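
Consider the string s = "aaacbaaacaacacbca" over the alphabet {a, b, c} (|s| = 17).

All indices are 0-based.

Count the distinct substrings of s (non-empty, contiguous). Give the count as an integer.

122

sorted suffixes:
  #0 SA[0]=16  'a'
  #1 SA[1]=5  'aaacaacacbca'
  #2 SA[2]=0  'aaacbaaacaacacbca'
  #3 SA[3]=6  'aacaacacbca'
  #4 SA[4]=9  'aacacbca'
  #5 SA[5]=1  'aacbaaacaacacbca'
  #6 SA[6]=7  'acaacacbca'
  #7 SA[7]=10  'acacbca'
  #8 SA[8]=2  'acbaaacaacacbca'
  #9 SA[9]=12  'acbca'
  #10 SA[10]=4  'baaacaacacbca'
  #11 SA[11]=14  'bca'
  #12 SA[12]=15  'ca'
  #13 SA[13]=8  'caacacbca'
  #14 SA[14]=11  'cacbca'
  #15 SA[15]=3  'cbaaacaacacbca'
  #16 SA[16]=13  'cbca'

SA = [16, 5, 0, 6, 9, 1, 7, 10, 2, 12, 4, 14, 15, 8, 11, 3, 13]
i: (SA[i-1],SA[i]) lcp shared
  1: (16,5) 1 'a'
  2: (5,0) 4 'aaac'
  3: (0,6) 2 'aa'
  4: (6,9) 4 'aaca'
  5: (9,1) 3 'aac'
  6: (1,7) 1 'a'
  7: (7,10) 3 'aca'
  8: (10,2) 2 'ac'
  9: (2,12) 3 'acb'
  10: (12,4) 0 ''
  11: (4,14) 1 'b'
  12: (14,15) 0 ''
  13: (15,8) 2 'ca'
  14: (8,11) 2 'ca'
  15: (11,3) 1 'c'
  16: (3,13) 2 'cb'

n(n+1)/2 = 17·18/2 = 153
Σ LCP = 0 + 1 + 4 + 2 + 4 + 3 + 1 + 3 + 2 + 3 + 0 + 1 + 0 + 2 + 2 + 1 + 2 = 31
distinct = 153 − 31 = 122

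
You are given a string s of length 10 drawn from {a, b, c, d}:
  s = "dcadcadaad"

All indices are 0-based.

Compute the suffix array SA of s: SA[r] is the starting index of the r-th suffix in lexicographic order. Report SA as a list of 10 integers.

[7, 8, 5, 2, 4, 1, 9, 6, 3, 0]

rank→(start, suffix):
  0 → (7, 'aad')
  1 → (8, 'ad')
  2 → (5, 'adaad')
  3 → (2, 'adcadaad')
  4 → (4, 'cadaad')
  5 → (1, 'cadcadaad')
  6 → (9, 'd')
  7 → (6, 'daad')
  8 → (3, 'dcadaad')
  9 → (0, 'dcadcadaad')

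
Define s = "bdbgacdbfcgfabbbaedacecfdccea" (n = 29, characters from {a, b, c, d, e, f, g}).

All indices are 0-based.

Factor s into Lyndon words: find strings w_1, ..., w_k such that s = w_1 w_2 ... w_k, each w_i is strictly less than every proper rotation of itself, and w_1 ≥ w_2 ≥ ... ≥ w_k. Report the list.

["bdbg", "acdbfcgf", "abbbaedacecfdcce", "a"]

emit factor 1: 'bdbg' (i=0, period=4)
emit factor 2: 'acdbfcgf' (i=4, period=8)
emit factor 3: 'abbbaedacecfdcce' (i=12, period=16)
emit factor 4: 'a' (i=28, period=1)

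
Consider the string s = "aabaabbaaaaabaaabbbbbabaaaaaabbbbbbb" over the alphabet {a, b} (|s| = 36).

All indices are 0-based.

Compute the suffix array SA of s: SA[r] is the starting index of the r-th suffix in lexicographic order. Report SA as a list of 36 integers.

[23, 7, 24, 8, 25, 9, 13, 26, 10, 0, 3, 14, 27, 21, 11, 1, 4, 15, 28, 35, 22, 6, 12, 2, 20, 34, 5, 19, 33, 18, 32, 17, 31, 16, 30, 29]

rank→(start, suffix):
  0 → (23, 'aaaaaabbbbbbb')
  1 → (7, 'aaaaabaaabbbbbabaaaaaabbbbbbb')
  2 → (24, 'aaaaabbbbbbb')
  3 → (8, 'aaaabaaabbbbbabaaaaaabbbbbbb')
  4 → (25, 'aaaabbbbbbb')
  5 → (9, 'aaabaaabbbbbabaaaaaabbbbbbb')
  6 → (13, 'aaabbbbbabaaaaaabbbbbbb')
  7 → (26, 'aaabbbbbbb')
  8 → (10, 'aabaaabbbbbabaaaaaabbbbbbb')
  9 → (0, 'aabaabbaaaaabaaabbbbbabaaaaaabbbbbbb')
  10 → (3, 'aabbaaaaabaaabbbbbabaaaaaabbbbbbb')
  11 → (14, 'aabbbbbabaaaaaabbbbbbb')
  12 → (27, 'aabbbbbbb')
  13 → (21, 'abaaaaaabbbbbbb')
  14 → (11, 'abaaabbbbbabaaaaaabbbbbbb')
  15 → (1, 'abaabbaaaaabaaabbbbbabaaaaaabbbbbbb')
  16 → (4, 'abbaaaaabaaabbbbbabaaaaaabbbbbbb')
  17 → (15, 'abbbbbabaaaaaabbbbbbb')
  18 → (28, 'abbbbbbb')
  19 → (35, 'b')
  20 → (22, 'baaaaaabbbbbbb')
  21 → (6, 'baaaaabaaabbbbbabaaaaaabbbbbbb')
  22 → (12, 'baaabbbbbabaaaaaabbbbbbb')
  23 → (2, 'baabbaaaaabaaabbbbbabaaaaaabbbbbbb')
  24 → (20, 'babaaaaaabbbbbbb')
  25 → (34, 'bb')
  26 → (5, 'bbaaaaabaaabbbbbabaaaaaabbbbbbb')
  27 → (19, 'bbabaaaaaabbbbbbb')
  28 → (33, 'bbb')
  29 → (18, 'bbbabaaaaaabbbbbbb')
  30 → (32, 'bbbb')
  31 → (17, 'bbbbabaaaaaabbbbbbb')
  32 → (31, 'bbbbb')
  33 → (16, 'bbbbbabaaaaaabbbbbbb')
  34 → (30, 'bbbbbb')
  35 → (29, 'bbbbbbb')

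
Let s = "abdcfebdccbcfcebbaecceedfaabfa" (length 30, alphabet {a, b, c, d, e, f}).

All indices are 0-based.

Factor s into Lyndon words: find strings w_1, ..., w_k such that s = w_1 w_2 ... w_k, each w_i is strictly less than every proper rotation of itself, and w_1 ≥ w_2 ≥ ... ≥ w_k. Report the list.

emit factor 1: 'abdcfebdccbcfcebbaecceedf' (i=0, period=25)
emit factor 2: 'aabf' (i=25, period=4)
emit factor 3: 'a' (i=29, period=1)

["abdcfebdccbcfcebbaecceedf", "aabf", "a"]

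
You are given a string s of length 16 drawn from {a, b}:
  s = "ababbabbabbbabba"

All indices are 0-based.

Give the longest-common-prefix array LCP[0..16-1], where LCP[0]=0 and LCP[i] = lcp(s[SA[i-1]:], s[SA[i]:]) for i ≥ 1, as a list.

[0, 1, 2, 4, 6, 3, 0, 2, 5, 7, 4, 1, 3, 6, 5, 2]

rank | idx | suffix
   0 |  15 | a
   1 |   0 | ababbabbabbbabba
   2 |  12 | abba
   3 |   2 | abbabbabbbabba
   4 |   5 | abbabbbabba
   5 |   8 | abbbabba
   6 |  14 | ba
   7 |  11 | babba
   8 |   1 | babbabbabbbabba
   9 |   4 | babbabbbabba
  10 |   7 | babbbabba
  11 |  13 | bba
  12 |  10 | bbabba
  13 |   3 | bbabbabbbabba
  14 |   6 | bbabbbabba
  15 |   9 | bbbabba

SA = [15, 0, 12, 2, 5, 8, 14, 11, 1, 4, 7, 13, 10, 3, 6, 9]
[i] adj suffixes → lcp
  [1] 15/0 → 1 ('a')
  [2] 0/12 → 2 ('ab')
  [3] 12/2 → 4 ('abba')
  [4] 2/5 → 6 ('abbabb')
  [5] 5/8 → 3 ('abb')
  [6] 8/14 → 0 ('')
  [7] 14/11 → 2 ('ba')
  [8] 11/1 → 5 ('babba')
  [9] 1/4 → 7 ('babbabb')
  [10] 4/7 → 4 ('babb')
  [11] 7/13 → 1 ('b')
  [12] 13/10 → 3 ('bba')
  [13] 10/3 → 6 ('bbabba')
  [14] 3/6 → 5 ('bbabb')
  [15] 6/9 → 2 ('bb')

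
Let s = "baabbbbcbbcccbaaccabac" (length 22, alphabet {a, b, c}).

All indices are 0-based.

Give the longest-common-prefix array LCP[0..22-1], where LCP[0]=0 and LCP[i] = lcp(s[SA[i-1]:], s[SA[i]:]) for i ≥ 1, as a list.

rank | idx | suffix
   0 |   1 | aabbbbcbbcccbaaccabac
   1 |  14 | aaccabac
   2 |  18 | abac
   3 |   2 | abbbbcbbcccbaaccabac
   4 |  20 | ac
   5 |  15 | accabac
   6 |   0 | baabbbbcbbcccbaaccabac
   7 |  13 | baaccabac
   8 |  19 | bac
   9 |   3 | bbbbcbbcccbaaccabac
  10 |   4 | bbbcbbcccbaaccabac
  11 |   5 | bbcbbcccbaaccabac
  12 |   8 | bbcccbaaccabac
  13 |   6 | bcbbcccbaaccabac
  14 |   9 | bcccbaaccabac
  15 |  21 | c
  16 |  17 | cabac
  17 |  12 | cbaaccabac
  18 |   7 | cbbcccbaaccabac
  19 |  16 | ccabac
  20 |  11 | ccbaaccabac
  21 |  10 | cccbaaccabac

SA = [1, 14, 18, 2, 20, 15, 0, 13, 19, 3, 4, 5, 8, 6, 9, 21, 17, 12, 7, 16, 11, 10]
[i] adj suffixes → lcp
  [1] 1/14 → 2 ('aa')
  [2] 14/18 → 1 ('a')
  [3] 18/2 → 2 ('ab')
  [4] 2/20 → 1 ('a')
  [5] 20/15 → 2 ('ac')
  [6] 15/0 → 0 ('')
  [7] 0/13 → 3 ('baa')
  [8] 13/19 → 2 ('ba')
  [9] 19/3 → 1 ('b')
  [10] 3/4 → 3 ('bbb')
  [11] 4/5 → 2 ('bb')
  [12] 5/8 → 3 ('bbc')
  [13] 8/6 → 1 ('b')
  [14] 6/9 → 2 ('bc')
  [15] 9/21 → 0 ('')
  [16] 21/17 → 1 ('c')
  [17] 17/12 → 1 ('c')
  [18] 12/7 → 2 ('cb')
  [19] 7/16 → 1 ('c')
  [20] 16/11 → 2 ('cc')
  [21] 11/10 → 2 ('cc')

[0, 2, 1, 2, 1, 2, 0, 3, 2, 1, 3, 2, 3, 1, 2, 0, 1, 1, 2, 1, 2, 2]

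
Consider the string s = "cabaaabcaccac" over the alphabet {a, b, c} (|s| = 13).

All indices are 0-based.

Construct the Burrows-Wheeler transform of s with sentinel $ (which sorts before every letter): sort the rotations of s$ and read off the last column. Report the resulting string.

cbacaccaaa$cba

rank  rotation        last
    0  $cabaaabcaccac  c
    1  aaabcaccac$cab  b
    2  aabcaccac$caba  a
    3  abaaabcaccac$c  c
    4  abcaccac$cabaa  a
    5  ac$cabaaabcacc  c
    6  accac$cabaaabc  c
    7  baaabcaccac$ca  a
    8  bcaccac$cabaaa  a
    9  c$cabaaabcacca  a
   10  cabaaabcaccac$  $
   11  cac$cabaaabcac  c
   12  caccac$cabaaab  b
   13  ccac$cabaaabca  a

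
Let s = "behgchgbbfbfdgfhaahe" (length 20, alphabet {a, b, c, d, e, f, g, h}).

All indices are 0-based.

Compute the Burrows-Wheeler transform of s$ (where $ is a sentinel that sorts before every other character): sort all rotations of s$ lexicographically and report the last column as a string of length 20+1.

rank  rotation               last
    0  $behgchgbbfbfdgfhaahe  e
    1  aahe$behgchgbbfbfdgfh  h
    2  ahe$behgchgbbfbfdgfha  a
    3  bbfbfdgfhaahe$behgchg  g
    4  behgchgbbfbfdgfhaahe$  $
    5  bfbfdgfhaahe$behgchgb  b
    6  bfdgfhaahe$behgchgbbf  f
    7  chgbbfbfdgfhaahe$behg  g
    8  dgfhaahe$behgchgbbfbf  f
    9  e$behgchgbbfbfdgfhaah  h
   10  ehgchgbbfbfdgfhaahe$b  b
   11  fbfdgfhaahe$behgchgbb  b
   12  fdgfhaahe$behgchgbbfb  b
   13  fhaahe$behgchgbbfbfdg  g
   14  gbbfbfdgfhaahe$behgch  h
   15  gchgbbfbfdgfhaahe$beh  h
   16  gfhaahe$behgchgbbfbfd  d
   17  haahe$behgchgbbfbfdgf  f
   18  he$behgchgbbfbfdgfhaa  a
   19  hgbbfbfdgfhaahe$behgc  c
   20  hgchgbbfbfdgfhaahe$be  e

ehag$bfgfhbbbghhdface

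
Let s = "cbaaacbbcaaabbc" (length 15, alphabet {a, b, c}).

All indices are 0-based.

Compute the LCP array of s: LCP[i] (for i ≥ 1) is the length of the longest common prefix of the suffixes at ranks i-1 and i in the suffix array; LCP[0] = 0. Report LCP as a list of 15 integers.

[0, 3, 2, 2, 1, 1, 0, 1, 3, 1, 2, 0, 1, 1, 2]

sorted suffixes:
  #0 SA[0]=9  'aaabbc'
  #1 SA[1]=2  'aaacbbcaaabbc'
  #2 SA[2]=10  'aabbc'
  #3 SA[3]=3  'aacbbcaaabbc'
  #4 SA[4]=11  'abbc'
  #5 SA[5]=4  'acbbcaaabbc'
  #6 SA[6]=1  'baaacbbcaaabbc'
  #7 SA[7]=12  'bbc'
  #8 SA[8]=6  'bbcaaabbc'
  #9 SA[9]=13  'bc'
  #10 SA[10]=7  'bcaaabbc'
  #11 SA[11]=14  'c'
  #12 SA[12]=8  'caaabbc'
  #13 SA[13]=0  'cbaaacbbcaaabbc'
  #14 SA[14]=5  'cbbcaaabbc'

SA = [9, 2, 10, 3, 11, 4, 1, 12, 6, 13, 7, 14, 8, 0, 5]
[i] adj suffixes → lcp
  [1] 9/2 → 3 ('aaa')
  [2] 2/10 → 2 ('aa')
  [3] 10/3 → 2 ('aa')
  [4] 3/11 → 1 ('a')
  [5] 11/4 → 1 ('a')
  [6] 4/1 → 0 ('')
  [7] 1/12 → 1 ('b')
  [8] 12/6 → 3 ('bbc')
  [9] 6/13 → 1 ('b')
  [10] 13/7 → 2 ('bc')
  [11] 7/14 → 0 ('')
  [12] 14/8 → 1 ('c')
  [13] 8/0 → 1 ('c')
  [14] 0/5 → 2 ('cb')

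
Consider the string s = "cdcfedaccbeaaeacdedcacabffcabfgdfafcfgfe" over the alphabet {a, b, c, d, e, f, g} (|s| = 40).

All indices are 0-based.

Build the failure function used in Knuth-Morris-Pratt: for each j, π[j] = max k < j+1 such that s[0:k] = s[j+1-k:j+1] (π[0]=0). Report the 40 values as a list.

π[0] = 0
j=1 s[j]='d': π[1]=0 (border '')
j=2 s[j]='c': π[2]=1 (border 'c')
j=3 s[j]='f': k: 1→0; π[3]=0 (border '')
j=4 s[j]='e': π[4]=0 (border '')
j=5 s[j]='d': π[5]=0 (border '')
j=6 s[j]='a': π[6]=0 (border '')
j=7 s[j]='c': π[7]=1 (border 'c')
j=8 s[j]='c': k: 1→0; π[8]=1 (border 'c')
j=9 s[j]='b': k: 1→0; π[9]=0 (border '')
j=10 s[j]='e': π[10]=0 (border '')
j=11 s[j]='a': π[11]=0 (border '')
j=12 s[j]='a': π[12]=0 (border '')
j=13 s[j]='e': π[13]=0 (border '')
j=14 s[j]='a': π[14]=0 (border '')
j=15 s[j]='c': π[15]=1 (border 'c')
j=16 s[j]='d': π[16]=2 (border 'cd')
j=17 s[j]='e': k: 2→0; π[17]=0 (border '')
j=18 s[j]='d': π[18]=0 (border '')
j=19 s[j]='c': π[19]=1 (border 'c')
j=20 s[j]='a': k: 1→0; π[20]=0 (border '')
j=21 s[j]='c': π[21]=1 (border 'c')
j=22 s[j]='a': k: 1→0; π[22]=0 (border '')
j=23 s[j]='b': π[23]=0 (border '')
j=24 s[j]='f': π[24]=0 (border '')
j=25 s[j]='f': π[25]=0 (border '')
j=26 s[j]='c': π[26]=1 (border 'c')
j=27 s[j]='a': k: 1→0; π[27]=0 (border '')
j=28 s[j]='b': π[28]=0 (border '')
j=29 s[j]='f': π[29]=0 (border '')
j=30 s[j]='g': π[30]=0 (border '')
j=31 s[j]='d': π[31]=0 (border '')
j=32 s[j]='f': π[32]=0 (border '')
j=33 s[j]='a': π[33]=0 (border '')
j=34 s[j]='f': π[34]=0 (border '')
j=35 s[j]='c': π[35]=1 (border 'c')
j=36 s[j]='f': k: 1→0; π[36]=0 (border '')
j=37 s[j]='g': π[37]=0 (border '')
j=38 s[j]='f': π[38]=0 (border '')
j=39 s[j]='e': π[39]=0 (border '')

[0, 0, 1, 0, 0, 0, 0, 1, 1, 0, 0, 0, 0, 0, 0, 1, 2, 0, 0, 1, 0, 1, 0, 0, 0, 0, 1, 0, 0, 0, 0, 0, 0, 0, 0, 1, 0, 0, 0, 0]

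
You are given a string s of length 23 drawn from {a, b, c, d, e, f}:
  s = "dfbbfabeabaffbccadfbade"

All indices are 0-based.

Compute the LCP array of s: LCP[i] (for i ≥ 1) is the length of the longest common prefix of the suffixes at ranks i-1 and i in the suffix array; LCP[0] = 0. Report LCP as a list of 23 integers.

rank→(start, suffix):
  0 → (8, 'abaffbccadfbade')
  1 → (5, 'abeabaffbccadfbade')
  2 → (20, 'ade')
  3 → (16, 'adfbade')
  4 → (10, 'affbccadfbade')
  5 → (19, 'bade')
  6 → (9, 'baffbccadfbade')
  7 → (2, 'bbfabeabaffbccadfbade')
  8 → (13, 'bccadfbade')
  9 → (6, 'beabaffbccadfbade')
  10 → (3, 'bfabeabaffbccadfbade')
  11 → (15, 'cadfbade')
  12 → (14, 'ccadfbade')
  13 → (21, 'de')
  14 → (17, 'dfbade')
  15 → (0, 'dfbbfabeabaffbccadfbade')
  16 → (22, 'e')
  17 → (7, 'eabaffbccadfbade')
  18 → (4, 'fabeabaffbccadfbade')
  19 → (18, 'fbade')
  20 → (1, 'fbbfabeabaffbccadfbade')
  21 → (12, 'fbccadfbade')
  22 → (11, 'ffbccadfbade')

SA = [8, 5, 20, 16, 10, 19, 9, 2, 13, 6, 3, 15, 14, 21, 17, 0, 22, 7, 4, 18, 1, 12, 11]
rank  pair      lcp
   1  s[8:],s[5:]  2  'ab'
   2  s[5:],s[20:]  1  'a'
   3  s[20:],s[16:]  2  'ad'
   4  s[16:],s[10:]  1  'a'
   5  s[10:],s[19:]  0  ''
   6  s[19:],s[9:]  2  'ba'
   7  s[9:],s[2:]  1  'b'
   8  s[2:],s[13:]  1  'b'
   9  s[13:],s[6:]  1  'b'
  10  s[6:],s[3:]  1  'b'
  11  s[3:],s[15:]  0  ''
  12  s[15:],s[14:]  1  'c'
  13  s[14:],s[21:]  0  ''
  14  s[21:],s[17:]  1  'd'
  15  s[17:],s[0:]  3  'dfb'
  16  s[0:],s[22:]  0  ''
  17  s[22:],s[7:]  1  'e'
  18  s[7:],s[4:]  0  ''
  19  s[4:],s[18:]  1  'f'
  20  s[18:],s[1:]  2  'fb'
  21  s[1:],s[12:]  2  'fb'
  22  s[12:],s[11:]  1  'f'

[0, 2, 1, 2, 1, 0, 2, 1, 1, 1, 1, 0, 1, 0, 1, 3, 0, 1, 0, 1, 2, 2, 1]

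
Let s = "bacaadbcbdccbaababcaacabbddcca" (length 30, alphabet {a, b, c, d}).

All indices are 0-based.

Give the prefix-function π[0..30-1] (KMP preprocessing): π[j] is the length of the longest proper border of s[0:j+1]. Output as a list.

π[0] = 0
j=1 s[j]='a': π[1]=0 (border '')
j=2 s[j]='c': π[2]=0 (border '')
j=3 s[j]='a': π[3]=0 (border '')
j=4 s[j]='a': π[4]=0 (border '')
j=5 s[j]='d': π[5]=0 (border '')
j=6 s[j]='b': π[6]=1 (border 'b')
j=7 s[j]='c': k: 1→0; π[7]=0 (border '')
j=8 s[j]='b': π[8]=1 (border 'b')
j=9 s[j]='d': k: 1→0; π[9]=0 (border '')
j=10 s[j]='c': π[10]=0 (border '')
j=11 s[j]='c': π[11]=0 (border '')
j=12 s[j]='b': π[12]=1 (border 'b')
j=13 s[j]='a': π[13]=2 (border 'ba')
j=14 s[j]='a': k: 2→0; π[14]=0 (border '')
j=15 s[j]='b': π[15]=1 (border 'b')
j=16 s[j]='a': π[16]=2 (border 'ba')
j=17 s[j]='b': k: 2→0; π[17]=1 (border 'b')
j=18 s[j]='c': k: 1→0; π[18]=0 (border '')
j=19 s[j]='a': π[19]=0 (border '')
j=20 s[j]='a': π[20]=0 (border '')
j=21 s[j]='c': π[21]=0 (border '')
j=22 s[j]='a': π[22]=0 (border '')
j=23 s[j]='b': π[23]=1 (border 'b')
j=24 s[j]='b': k: 1→0; π[24]=1 (border 'b')
j=25 s[j]='d': k: 1→0; π[25]=0 (border '')
j=26 s[j]='d': π[26]=0 (border '')
j=27 s[j]='c': π[27]=0 (border '')
j=28 s[j]='c': π[28]=0 (border '')
j=29 s[j]='a': π[29]=0 (border '')

[0, 0, 0, 0, 0, 0, 1, 0, 1, 0, 0, 0, 1, 2, 0, 1, 2, 1, 0, 0, 0, 0, 0, 1, 1, 0, 0, 0, 0, 0]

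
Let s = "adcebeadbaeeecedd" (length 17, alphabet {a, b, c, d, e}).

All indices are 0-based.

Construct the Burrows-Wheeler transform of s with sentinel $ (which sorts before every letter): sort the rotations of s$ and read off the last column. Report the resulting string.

de$bdededaaebcecea

rank  rotation            last
    0  $adcebeadbaeeecedd  d
    1  adbaeeecedd$adcebe  e
    2  adcebeadbaeeecedd$  $
    3  aeeecedd$adcebeadb  b
    4  baeeecedd$adcebead  d
    5  beadbaeeecedd$adce  e
    6  cebeadbaeeecedd$ad  d
    7  cedd$adcebeadbaeee  e
    8  d$adcebeadbaeeeced  d
    9  dbaeeecedd$adcebea  a
   10  dcebeadbaeeecedd$a  a
   11  dd$adcebeadbaeeece  e
   12  eadbaeeecedd$adceb  b
   13  ebeadbaeeecedd$adc  c
   14  ecedd$adcebeadbaee  e
   15  edd$adcebeadbaeeec  c
   16  eecedd$adcebeadbae  e
   17  eeecedd$adcebeadba  a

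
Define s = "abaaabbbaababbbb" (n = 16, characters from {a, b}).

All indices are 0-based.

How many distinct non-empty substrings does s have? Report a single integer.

104

rank | idx | suffix
   0 |   2 | aaabbbaababbbb
   1 |   8 | aababbbb
   2 |   3 | aabbbaababbbb
   3 |   0 | abaaabbbaababbbb
   4 |   9 | ababbbb
   5 |   4 | abbbaababbbb
   6 |  11 | abbbb
   7 |  15 | b
   8 |   1 | baaabbbaababbbb
   9 |   7 | baababbbb
  10 |  10 | babbbb
  11 |  14 | bb
  12 |   6 | bbaababbbb
  13 |  13 | bbb
  14 |   5 | bbbaababbbb
  15 |  12 | bbbb

SA = [2, 8, 3, 0, 9, 4, 11, 15, 1, 7, 10, 14, 6, 13, 5, 12]
i: (SA[i-1],SA[i]) lcp shared
  1: (2,8) 2 'aa'
  2: (8,3) 3 'aab'
  3: (3,0) 1 'a'
  4: (0,9) 3 'aba'
  5: (9,4) 2 'ab'
  6: (4,11) 4 'abbb'
  7: (11,15) 0 ''
  8: (15,1) 1 'b'
  9: (1,7) 3 'baa'
  10: (7,10) 2 'ba'
  11: (10,14) 1 'b'
  12: (14,6) 2 'bb'
  13: (6,13) 2 'bb'
  14: (13,5) 3 'bbb'
  15: (5,12) 3 'bbb'

n(n+1)/2 = 16·17/2 = 136
Σ LCP = 0 + 2 + 3 + 1 + 3 + 2 + 4 + 0 + 1 + 3 + 2 + 1 + 2 + 2 + 3 + 3 = 32
distinct = 136 − 32 = 104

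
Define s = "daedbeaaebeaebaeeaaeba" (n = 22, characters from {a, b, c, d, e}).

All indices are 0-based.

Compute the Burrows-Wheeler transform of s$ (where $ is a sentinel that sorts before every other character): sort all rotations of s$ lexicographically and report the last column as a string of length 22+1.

rank  rotation                 last
    0  $daedbeaaebeaebaeeaaeba  a
    1  a$daedbeaaebeaebaeeaaeb  b
    2  aaeba$daedbeaaebeaebaee  e
    3  aaebeaebaeeaaeba$daedbe  e
    4  aeba$daedbeaaebeaebaeea  a
    5  aebaeeaaeba$daedbeaaebe  e
    6  aebeaebaeeaaeba$daedbea  a
    7  aedbeaaebeaebaeeaaeba$d  d
    8  aeeaaeba$daedbeaaebeaeb  b
    9  ba$daedbeaaebeaebaeeaae  e
   10  baeeaaeba$daedbeaaebeae  e
   11  beaaebeaebaeeaaeba$daed  d
   12  beaebaeeaaeba$daedbeaae  e
   13  daedbeaaebeaebaeeaaeba$  $
   14  dbeaaebeaebaeeaaeba$dae  e
   15  eaaeba$daedbeaaebeaebae  e
   16  eaaebeaebaeeaaeba$daedb  b
   17  eaebaeeaaeba$daedbeaaeb  b
   18  eba$daedbeaaebeaebaeeaa  a
   19  ebaeeaaeba$daedbeaaebea  a
   20  ebeaebaeeaaeba$daedbeaa  a
   21  edbeaaebeaebaeeaaeba$da  a
   22  eeaaeba$daedbeaaebeaeba  a

abeeaeadbeede$eebbaaaaa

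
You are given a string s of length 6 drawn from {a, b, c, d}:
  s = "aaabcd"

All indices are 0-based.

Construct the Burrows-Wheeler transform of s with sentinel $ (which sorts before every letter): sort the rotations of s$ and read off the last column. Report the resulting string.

rank  rotation last
    0  $aaabcd  d
    1  aaabcd$  $
    2  aabcd$a  a
    3  abcd$aa  a
    4  bcd$aaa  a
    5  cd$aaab  b
    6  d$aaabc  c

d$aaabc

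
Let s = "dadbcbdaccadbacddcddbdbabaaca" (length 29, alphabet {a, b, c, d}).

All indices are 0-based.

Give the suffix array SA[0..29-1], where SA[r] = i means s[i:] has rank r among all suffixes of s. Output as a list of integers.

[28, 25, 23, 26, 7, 13, 10, 1, 24, 22, 12, 3, 5, 20, 27, 9, 4, 8, 17, 14, 6, 0, 21, 11, 2, 19, 16, 18, 15]

rank→(start, suffix):
  0 → (28, 'a')
  1 → (25, 'aaca')
  2 → (23, 'abaaca')
  3 → (26, 'aca')
  4 → (7, 'accadbacddcddbdbabaaca')
  5 → (13, 'acddcddbdbabaaca')
  6 → (10, 'adbacddcddbdbabaaca')
  7 → (1, 'adbcbdaccadbacddcddbdbabaaca')
  8 → (24, 'baaca')
  9 → (22, 'babaaca')
  10 → (12, 'bacddcddbdbabaaca')
  11 → (3, 'bcbdaccadbacddcddbdbabaaca')
  12 → (5, 'bdaccadbacddcddbdbabaaca')
  13 → (20, 'bdbabaaca')
  14 → (27, 'ca')
  15 → (9, 'cadbacddcddbdbabaaca')
  16 → (4, 'cbdaccadbacddcddbdbabaaca')
  17 → (8, 'ccadbacddcddbdbabaaca')
  18 → (17, 'cddbdbabaaca')
  19 → (14, 'cddcddbdbabaaca')
  20 → (6, 'daccadbacddcddbdbabaaca')
  21 → (0, 'dadbcbdaccadbacddcddbdbabaaca')
  22 → (21, 'dbabaaca')
  23 → (11, 'dbacddcddbdbabaaca')
  24 → (2, 'dbcbdaccadbacddcddbdbabaaca')
  25 → (19, 'dbdbabaaca')
  26 → (16, 'dcddbdbabaaca')
  27 → (18, 'ddbdbabaaca')
  28 → (15, 'ddcddbdbabaaca')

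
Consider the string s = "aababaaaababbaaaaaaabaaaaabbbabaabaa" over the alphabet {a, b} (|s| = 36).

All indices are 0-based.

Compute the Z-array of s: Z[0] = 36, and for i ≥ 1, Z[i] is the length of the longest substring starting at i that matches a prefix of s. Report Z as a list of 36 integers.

Z[0]=36
i=1: i≥r, start 0; Z[1]=1 grow→box=[1,2)
i=2: i≥r, start 0; Z[2]=0
i=3: i≥r, start 0; Z[3]=1 grow→box=[3,4)
i=4: i≥r, start 0; Z[4]=0
i=5: i≥r, start 0; Z[5]=2 grow→box=[5,7)
i=6: min(r-i=1, Z[1]=1)=1; Z[6]=2 grow→box=[6,8)
i=7: min(r-i=1, Z[1]=1)=1; Z[7]=5 grow→box=[7,12)
i=8: min(r-i=4, Z[1]=1)=1; Z[8]=1
i=9: min(r-i=3, Z[2]=0)=0; Z[9]=0
i=10: min(r-i=2, Z[3]=1)=1; Z[10]=1
i=11: min(r-i=1, Z[4]=0)=0; Z[11]=0
i=12: i≥r, start 0; Z[12]=0
i=13: i≥r, start 0; Z[13]=2 grow→box=[13,15)
i=14: min(r-i=1, Z[1]=1)=1; Z[14]=2 grow→box=[14,16)
i=15: min(r-i=1, Z[1]=1)=1; Z[15]=2 grow→box=[15,17)
i=16: min(r-i=1, Z[1]=1)=1; Z[16]=2 grow→box=[16,18)
i=17: min(r-i=1, Z[1]=1)=1; Z[17]=2 grow→box=[17,19)
i=18: min(r-i=1, Z[1]=1)=1; Z[18]=4 grow→box=[18,22)
i=19: min(r-i=3, Z[1]=1)=1; Z[19]=1
i=20: min(r-i=2, Z[2]=0)=0; Z[20]=0
i=21: min(r-i=1, Z[3]=1)=1; Z[21]=2 grow→box=[21,23)
i=22: min(r-i=1, Z[1]=1)=1; Z[22]=2 grow→box=[22,24)
i=23: min(r-i=1, Z[1]=1)=1; Z[23]=2 grow→box=[23,25)
i=24: min(r-i=1, Z[1]=1)=1; Z[24]=3 grow→box=[24,27)
i=25: min(r-i=2, Z[1]=1)=1; Z[25]=1
i=26: min(r-i=1, Z[2]=0)=0; Z[26]=0
i=27: i≥r, start 0; Z[27]=0
i=28: i≥r, start 0; Z[28]=0
i=29: i≥r, start 0; Z[29]=1 grow→box=[29,30)
i=30: i≥r, start 0; Z[30]=0
i=31: i≥r, start 0; Z[31]=4 grow→box=[31,35)
i=32: min(r-i=3, Z[1]=1)=1; Z[32]=1
i=33: min(r-i=2, Z[2]=0)=0; Z[33]=0
i=34: min(r-i=1, Z[3]=1)=1; Z[34]=2 grow→box=[34,36)
i=35: min(r-i=1, Z[1]=1)=1; Z[35]=1

[36, 1, 0, 1, 0, 2, 2, 5, 1, 0, 1, 0, 0, 2, 2, 2, 2, 2, 4, 1, 0, 2, 2, 2, 3, 1, 0, 0, 0, 1, 0, 4, 1, 0, 2, 1]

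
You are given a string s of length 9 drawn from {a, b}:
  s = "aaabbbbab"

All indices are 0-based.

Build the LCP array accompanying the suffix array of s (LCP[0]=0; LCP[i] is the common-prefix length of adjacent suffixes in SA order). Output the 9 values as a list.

[0, 2, 1, 2, 0, 1, 1, 2, 3]

rank→(start, suffix):
  0 → (0, 'aaabbbbab')
  1 → (1, 'aabbbbab')
  2 → (7, 'ab')
  3 → (2, 'abbbbab')
  4 → (8, 'b')
  5 → (6, 'bab')
  6 → (5, 'bbab')
  7 → (4, 'bbbab')
  8 → (3, 'bbbbab')

SA = [0, 1, 7, 2, 8, 6, 5, 4, 3]
rank  pair      lcp
   1  s[0:],s[1:]  2  'aa'
   2  s[1:],s[7:]  1  'a'
   3  s[7:],s[2:]  2  'ab'
   4  s[2:],s[8:]  0  ''
   5  s[8:],s[6:]  1  'b'
   6  s[6:],s[5:]  1  'b'
   7  s[5:],s[4:]  2  'bb'
   8  s[4:],s[3:]  3  'bbb'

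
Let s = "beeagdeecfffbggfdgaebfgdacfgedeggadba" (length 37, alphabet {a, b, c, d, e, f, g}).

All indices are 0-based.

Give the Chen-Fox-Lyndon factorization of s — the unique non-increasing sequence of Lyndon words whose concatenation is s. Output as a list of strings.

["bee", "agdeecfffbggfdg", "aebfgd", "acfgedeggadb", "a"]

emit factor 1: 'bee' (i=0, period=3)
emit factor 2: 'agdeecfffbggfdg' (i=3, period=15)
emit factor 3: 'aebfgd' (i=18, period=6)
emit factor 4: 'acfgedeggadb' (i=24, period=12)
emit factor 5: 'a' (i=36, period=1)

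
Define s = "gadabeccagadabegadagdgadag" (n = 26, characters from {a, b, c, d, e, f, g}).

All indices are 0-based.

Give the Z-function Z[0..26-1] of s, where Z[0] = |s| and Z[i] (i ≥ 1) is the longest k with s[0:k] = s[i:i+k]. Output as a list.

[26, 0, 0, 0, 0, 0, 0, 0, 0, 6, 0, 0, 0, 0, 0, 4, 0, 0, 0, 1, 0, 4, 0, 0, 0, 1]

Z[0]=26
i=1: outside box; Z[1]=0
i=2: outside box; Z[2]=0
i=3: outside box; Z[3]=0
i=4: outside box; Z[4]=0
i=5: outside box; Z[5]=0
i=6: outside box; Z[6]=0
i=7: outside box; Z[7]=0
i=8: outside box; Z[8]=0
i=9: outside box; Z[9]=6 extend→box=[9,15)
i=10: min(r-i=5, Z[1]=0)=0; Z[10]=0
i=11: min(r-i=4, Z[2]=0)=0; Z[11]=0
i=12: min(r-i=3, Z[3]=0)=0; Z[12]=0
i=13: min(r-i=2, Z[4]=0)=0; Z[13]=0
i=14: min(r-i=1, Z[5]=0)=0; Z[14]=0
i=15: outside box; Z[15]=4 extend→box=[15,19)
i=16: min(r-i=3, Z[1]=0)=0; Z[16]=0
i=17: min(r-i=2, Z[2]=0)=0; Z[17]=0
i=18: min(r-i=1, Z[3]=0)=0; Z[18]=0
i=19: outside box; Z[19]=1 extend→box=[19,20)
i=20: outside box; Z[20]=0
i=21: outside box; Z[21]=4 extend→box=[21,25)
i=22: min(r-i=3, Z[1]=0)=0; Z[22]=0
i=23: min(r-i=2, Z[2]=0)=0; Z[23]=0
i=24: min(r-i=1, Z[3]=0)=0; Z[24]=0
i=25: outside box; Z[25]=1 extend→box=[25,26)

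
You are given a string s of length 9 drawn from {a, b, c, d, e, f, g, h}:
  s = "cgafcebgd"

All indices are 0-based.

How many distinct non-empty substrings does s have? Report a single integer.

43

rank→(start, suffix):
  0 → (2, 'afcebgd')
  1 → (6, 'bgd')
  2 → (4, 'cebgd')
  3 → (0, 'cgafcebgd')
  4 → (8, 'd')
  5 → (5, 'ebgd')
  6 → (3, 'fcebgd')
  7 → (1, 'gafcebgd')
  8 → (7, 'gd')

SA = [2, 6, 4, 0, 8, 5, 3, 1, 7]
i: (SA[i-1],SA[i]) lcp shared
  1: (2,6) 0 ''
  2: (6,4) 0 ''
  3: (4,0) 1 'c'
  4: (0,8) 0 ''
  5: (8,5) 0 ''
  6: (5,3) 0 ''
  7: (3,1) 0 ''
  8: (1,7) 1 'g'

n(n+1)/2 = 9·10/2 = 45
Σ LCP = 0 + 0 + 0 + 1 + 0 + 0 + 0 + 0 + 1 = 2
distinct = 45 − 2 = 43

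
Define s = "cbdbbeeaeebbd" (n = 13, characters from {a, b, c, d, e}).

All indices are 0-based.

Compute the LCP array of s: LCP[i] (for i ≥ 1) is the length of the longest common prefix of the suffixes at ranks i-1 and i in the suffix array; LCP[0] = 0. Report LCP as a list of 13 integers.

sorted suffixes:
  #0 SA[0]=7  'aeebbd'
  #1 SA[1]=10  'bbd'
  #2 SA[2]=3  'bbeeaeebbd'
  #3 SA[3]=11  'bd'
  #4 SA[4]=1  'bdbbeeaeebbd'
  #5 SA[5]=4  'beeaeebbd'
  #6 SA[6]=0  'cbdbbeeaeebbd'
  #7 SA[7]=12  'd'
  #8 SA[8]=2  'dbbeeaeebbd'
  #9 SA[9]=6  'eaeebbd'
  #10 SA[10]=9  'ebbd'
  #11 SA[11]=5  'eeaeebbd'
  #12 SA[12]=8  'eebbd'

SA = [7, 10, 3, 11, 1, 4, 0, 12, 2, 6, 9, 5, 8]
rank  pair      lcp
   1  s[7:],s[10:]  0  ''
   2  s[10:],s[3:]  2  'bb'
   3  s[3:],s[11:]  1  'b'
   4  s[11:],s[1:]  2  'bd'
   5  s[1:],s[4:]  1  'b'
   6  s[4:],s[0:]  0  ''
   7  s[0:],s[12:]  0  ''
   8  s[12:],s[2:]  1  'd'
   9  s[2:],s[6:]  0  ''
  10  s[6:],s[9:]  1  'e'
  11  s[9:],s[5:]  1  'e'
  12  s[5:],s[8:]  2  'ee'

[0, 0, 2, 1, 2, 1, 0, 0, 1, 0, 1, 1, 2]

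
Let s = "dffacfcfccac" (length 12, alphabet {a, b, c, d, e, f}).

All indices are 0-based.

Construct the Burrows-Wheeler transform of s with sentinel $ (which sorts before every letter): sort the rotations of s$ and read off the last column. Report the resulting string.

ccfacffa$fccd

rank  rotation       last
    0  $dffacfcfccac  c
    1  ac$dffacfcfcc  c
    2  acfcfccac$dff  f
    3  c$dffacfcfcca  a
    4  cac$dffacfcfc  c
    5  ccac$dffacfcf  f
    6  cfccac$dffacf  f
    7  cfcfccac$dffa  a
    8  dffacfcfccac$  $
    9  facfcfccac$df  f
   10  fccac$dffacfc  c
   11  fcfccac$dffac  c
   12  ffacfcfccac$d  d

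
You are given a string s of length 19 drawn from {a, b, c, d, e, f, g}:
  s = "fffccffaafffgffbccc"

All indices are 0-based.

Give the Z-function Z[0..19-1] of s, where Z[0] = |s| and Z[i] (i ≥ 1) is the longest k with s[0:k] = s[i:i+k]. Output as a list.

[19, 2, 1, 0, 0, 2, 1, 0, 0, 3, 2, 1, 0, 2, 1, 0, 0, 0, 0]

Z[0]=19
i=1: outside box; Z[1]=2 extend→box=[1,3)
i=2: min(r-i=1, Z[1]=2)=1; Z[2]=1
i=3: outside box; Z[3]=0
i=4: outside box; Z[4]=0
i=5: outside box; Z[5]=2 extend→box=[5,7)
i=6: min(r-i=1, Z[1]=2)=1; Z[6]=1
i=7: outside box; Z[7]=0
i=8: outside box; Z[8]=0
i=9: outside box; Z[9]=3 extend→box=[9,12)
i=10: min(r-i=2, Z[1]=2)=2; Z[10]=2
i=11: min(r-i=1, Z[2]=1)=1; Z[11]=1
i=12: outside box; Z[12]=0
i=13: outside box; Z[13]=2 extend→box=[13,15)
i=14: min(r-i=1, Z[1]=2)=1; Z[14]=1
i=15: outside box; Z[15]=0
i=16: outside box; Z[16]=0
i=17: outside box; Z[17]=0
i=18: outside box; Z[18]=0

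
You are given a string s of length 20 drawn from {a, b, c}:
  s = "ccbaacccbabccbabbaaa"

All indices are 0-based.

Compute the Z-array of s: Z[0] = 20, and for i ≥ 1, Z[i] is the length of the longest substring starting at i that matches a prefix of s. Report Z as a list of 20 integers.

Z[0]=20
i=1: outside box; Z[1]=1 grow→box=[1,2)
i=2: outside box; Z[2]=0
i=3: outside box; Z[3]=0
i=4: outside box; Z[4]=0
i=5: outside box; Z[5]=2 grow→box=[5,7)
i=6: min(r-i=1, Z[1]=1)=1; Z[6]=4 grow→box=[6,10)
i=7: min(r-i=3, Z[1]=1)=1; Z[7]=1
i=8: min(r-i=2, Z[2]=0)=0; Z[8]=0
i=9: min(r-i=1, Z[3]=0)=0; Z[9]=0
i=10: outside box; Z[10]=0
i=11: outside box; Z[11]=4 grow→box=[11,15)
i=12: min(r-i=3, Z[1]=1)=1; Z[12]=1
i=13: min(r-i=2, Z[2]=0)=0; Z[13]=0
i=14: min(r-i=1, Z[3]=0)=0; Z[14]=0
i=15: outside box; Z[15]=0
i=16: outside box; Z[16]=0
i=17: outside box; Z[17]=0
i=18: outside box; Z[18]=0
i=19: outside box; Z[19]=0

[20, 1, 0, 0, 0, 2, 4, 1, 0, 0, 0, 4, 1, 0, 0, 0, 0, 0, 0, 0]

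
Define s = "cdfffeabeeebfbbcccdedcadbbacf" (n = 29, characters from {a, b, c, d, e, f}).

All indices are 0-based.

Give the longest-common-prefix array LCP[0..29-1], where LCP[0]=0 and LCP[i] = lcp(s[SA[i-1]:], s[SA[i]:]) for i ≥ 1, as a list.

sorted suffixes:
  #0 SA[0]=6  'abeeebfbbcccdedcadbbacf'
  #1 SA[1]=26  'acf'
  #2 SA[2]=22  'adbbacf'
  #3 SA[3]=25  'bacf'
  #4 SA[4]=24  'bbacf'
  #5 SA[5]=13  'bbcccdedcadbbacf'
  #6 SA[6]=14  'bcccdedcadbbacf'
  #7 SA[7]=7  'beeebfbbcccdedcadbbacf'
  #8 SA[8]=11  'bfbbcccdedcadbbacf'
  #9 SA[9]=21  'cadbbacf'
  #10 SA[10]=15  'cccdedcadbbacf'
  #11 SA[11]=16  'ccdedcadbbacf'
  #12 SA[12]=17  'cdedcadbbacf'
  #13 SA[13]=0  'cdfffeabeeebfbbcccdedcadbbacf'
  #14 SA[14]=27  'cf'
  #15 SA[15]=23  'dbbacf'
  #16 SA[16]=20  'dcadbbacf'
  #17 SA[17]=18  'dedcadbbacf'
  #18 SA[18]=1  'dfffeabeeebfbbcccdedcadbbacf'
  #19 SA[19]=5  'eabeeebfbbcccdedcadbbacf'
  #20 SA[20]=10  'ebfbbcccdedcadbbacf'
  #21 SA[21]=19  'edcadbbacf'
  #22 SA[22]=9  'eebfbbcccdedcadbbacf'
  #23 SA[23]=8  'eeebfbbcccdedcadbbacf'
  #24 SA[24]=28  'f'
  #25 SA[25]=12  'fbbcccdedcadbbacf'
  #26 SA[26]=4  'feabeeebfbbcccdedcadbbacf'
  #27 SA[27]=3  'ffeabeeebfbbcccdedcadbbacf'
  #28 SA[28]=2  'fffeabeeebfbbcccdedcadbbacf'

SA = [6, 26, 22, 25, 24, 13, 14, 7, 11, 21, 15, 16, 17, 0, 27, 23, 20, 18, 1, 5, 10, 19, 9, 8, 28, 12, 4, 3, 2]
i: (SA[i-1],SA[i]) lcp shared
  1: (6,26) 1 'a'
  2: (26,22) 1 'a'
  3: (22,25) 0 ''
  4: (25,24) 1 'b'
  5: (24,13) 2 'bb'
  6: (13,14) 1 'b'
  7: (14,7) 1 'b'
  8: (7,11) 1 'b'
  9: (11,21) 0 ''
  10: (21,15) 1 'c'
  11: (15,16) 2 'cc'
  12: (16,17) 1 'c'
  13: (17,0) 2 'cd'
  14: (0,27) 1 'c'
  15: (27,23) 0 ''
  16: (23,20) 1 'd'
  17: (20,18) 1 'd'
  18: (18,1) 1 'd'
  19: (1,5) 0 ''
  20: (5,10) 1 'e'
  21: (10,19) 1 'e'
  22: (19,9) 1 'e'
  23: (9,8) 2 'ee'
  24: (8,28) 0 ''
  25: (28,12) 1 'f'
  26: (12,4) 1 'f'
  27: (4,3) 1 'f'
  28: (3,2) 2 'ff'

[0, 1, 1, 0, 1, 2, 1, 1, 1, 0, 1, 2, 1, 2, 1, 0, 1, 1, 1, 0, 1, 1, 1, 2, 0, 1, 1, 1, 2]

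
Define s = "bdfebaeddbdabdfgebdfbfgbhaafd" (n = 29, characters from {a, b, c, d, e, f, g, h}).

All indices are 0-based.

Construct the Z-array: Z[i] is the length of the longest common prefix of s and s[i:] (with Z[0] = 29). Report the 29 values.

Z[0]=29
i=1: fresh scan; Z[1]=0
i=2: fresh scan; Z[2]=0
i=3: fresh scan; Z[3]=0
i=4: fresh scan; Z[4]=1 extend→box=[4,5)
i=5: fresh scan; Z[5]=0
i=6: fresh scan; Z[6]=0
i=7: fresh scan; Z[7]=0
i=8: fresh scan; Z[8]=0
i=9: fresh scan; Z[9]=2 extend→box=[9,11)
i=10: min(r-i=1, Z[1]=0)=0; Z[10]=0
i=11: fresh scan; Z[11]=0
i=12: fresh scan; Z[12]=3 extend→box=[12,15)
i=13: min(r-i=2, Z[1]=0)=0; Z[13]=0
i=14: min(r-i=1, Z[2]=0)=0; Z[14]=0
i=15: fresh scan; Z[15]=0
i=16: fresh scan; Z[16]=0
i=17: fresh scan; Z[17]=3 extend→box=[17,20)
i=18: min(r-i=2, Z[1]=0)=0; Z[18]=0
i=19: min(r-i=1, Z[2]=0)=0; Z[19]=0
i=20: fresh scan; Z[20]=1 extend→box=[20,21)
i=21: fresh scan; Z[21]=0
i=22: fresh scan; Z[22]=0
i=23: fresh scan; Z[23]=1 extend→box=[23,24)
i=24: fresh scan; Z[24]=0
i=25: fresh scan; Z[25]=0
i=26: fresh scan; Z[26]=0
i=27: fresh scan; Z[27]=0
i=28: fresh scan; Z[28]=0

[29, 0, 0, 0, 1, 0, 0, 0, 0, 2, 0, 0, 3, 0, 0, 0, 0, 3, 0, 0, 1, 0, 0, 1, 0, 0, 0, 0, 0]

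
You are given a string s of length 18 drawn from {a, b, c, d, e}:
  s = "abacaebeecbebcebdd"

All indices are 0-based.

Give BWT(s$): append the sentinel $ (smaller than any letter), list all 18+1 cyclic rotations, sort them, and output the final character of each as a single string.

d$bcaeeceaebdbbcaeb

rank  rotation             last
    0  $abacaebeecbebcebdd  d
    1  abacaebeecbebcebdd$  $
    2  acaebeecbebcebdd$ab  b
    3  aebeecbebcebdd$abac  c
    4  bacaebeecbebcebdd$a  a
    5  bcebdd$abacaebeecbe  e
    6  bdd$abacaebeecbebce  e
    7  bebcebdd$abacaebeec  c
    8  beecbebcebdd$abacae  e
    9  caebeecbebcebdd$aba  a
   10  cbebcebdd$abacaebee  e
   11  cebdd$abacaebeecbeb  b
   12  d$abacaebeecbebcebd  d
   13  dd$abacaebeecbebceb  b
   14  ebcebdd$abacaebeecb  b
   15  ebdd$abacaebeecbebc  c
   16  ebeecbebcebdd$abaca  a
   17  ecbebcebdd$abacaebe  e
   18  eecbebcebdd$abacaeb  b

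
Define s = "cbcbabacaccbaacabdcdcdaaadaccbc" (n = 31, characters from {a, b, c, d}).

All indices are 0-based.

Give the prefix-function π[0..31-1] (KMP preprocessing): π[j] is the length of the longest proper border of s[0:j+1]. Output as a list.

π[0] = 0
j=1 s[j]='b': π[1]=0 (border '')
j=2 s[j]='c': π[2]=1 (border 'c')
j=3 s[j]='b': π[3]=2 (border 'cb')
j=4 s[j]='a': k: 2→0; π[4]=0 (border '')
j=5 s[j]='b': π[5]=0 (border '')
j=6 s[j]='a': π[6]=0 (border '')
j=7 s[j]='c': π[7]=1 (border 'c')
j=8 s[j]='a': k: 1→0; π[8]=0 (border '')
j=9 s[j]='c': π[9]=1 (border 'c')
j=10 s[j]='c': k: 1→0; π[10]=1 (border 'c')
j=11 s[j]='b': π[11]=2 (border 'cb')
j=12 s[j]='a': k: 2→0; π[12]=0 (border '')
j=13 s[j]='a': π[13]=0 (border '')
j=14 s[j]='c': π[14]=1 (border 'c')
j=15 s[j]='a': k: 1→0; π[15]=0 (border '')
j=16 s[j]='b': π[16]=0 (border '')
j=17 s[j]='d': π[17]=0 (border '')
j=18 s[j]='c': π[18]=1 (border 'c')
j=19 s[j]='d': k: 1→0; π[19]=0 (border '')
j=20 s[j]='c': π[20]=1 (border 'c')
j=21 s[j]='d': k: 1→0; π[21]=0 (border '')
j=22 s[j]='a': π[22]=0 (border '')
j=23 s[j]='a': π[23]=0 (border '')
j=24 s[j]='a': π[24]=0 (border '')
j=25 s[j]='d': π[25]=0 (border '')
j=26 s[j]='a': π[26]=0 (border '')
j=27 s[j]='c': π[27]=1 (border 'c')
j=28 s[j]='c': k: 1→0; π[28]=1 (border 'c')
j=29 s[j]='b': π[29]=2 (border 'cb')
j=30 s[j]='c': π[30]=3 (border 'cbc')

[0, 0, 1, 2, 0, 0, 0, 1, 0, 1, 1, 2, 0, 0, 1, 0, 0, 0, 1, 0, 1, 0, 0, 0, 0, 0, 0, 1, 1, 2, 3]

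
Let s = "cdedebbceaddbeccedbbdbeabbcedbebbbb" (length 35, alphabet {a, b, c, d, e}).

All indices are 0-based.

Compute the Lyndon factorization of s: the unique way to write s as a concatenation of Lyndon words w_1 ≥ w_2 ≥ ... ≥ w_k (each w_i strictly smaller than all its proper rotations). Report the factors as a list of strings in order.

["cdede", "bbce", "addbeccedbbdbe", "abbcedbebbbb"]

emit factor 1: 'cdede' (i=0, period=5)
emit factor 2: 'bbce' (i=5, period=4)
emit factor 3: 'addbeccedbbdbe' (i=9, period=14)
emit factor 4: 'abbcedbebbbb' (i=23, period=12)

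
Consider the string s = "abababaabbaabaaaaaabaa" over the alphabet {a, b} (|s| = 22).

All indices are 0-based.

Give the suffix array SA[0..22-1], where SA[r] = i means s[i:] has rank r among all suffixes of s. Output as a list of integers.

[21, 20, 13, 14, 15, 16, 17, 10, 6, 18, 11, 4, 2, 0, 7, 19, 12, 9, 5, 3, 1, 8]

rank→(start, suffix):
  0 → (21, 'a')
  1 → (20, 'aa')
  2 → (13, 'aaaaaabaa')
  3 → (14, 'aaaaabaa')
  4 → (15, 'aaaabaa')
  5 → (16, 'aaabaa')
  6 → (17, 'aabaa')
  7 → (10, 'aabaaaaaabaa')
  8 → (6, 'aabbaabaaaaaabaa')
  9 → (18, 'abaa')
  10 → (11, 'abaaaaaabaa')
  11 → (4, 'abaabbaabaaaaaabaa')
  12 → (2, 'ababaabbaabaaaaaabaa')
  13 → (0, 'abababaabbaabaaaaaabaa')
  14 → (7, 'abbaabaaaaaabaa')
  15 → (19, 'baa')
  16 → (12, 'baaaaaabaa')
  17 → (9, 'baabaaaaaabaa')
  18 → (5, 'baabbaabaaaaaabaa')
  19 → (3, 'babaabbaabaaaaaabaa')
  20 → (1, 'bababaabbaabaaaaaabaa')
  21 → (8, 'bbaabaaaaaabaa')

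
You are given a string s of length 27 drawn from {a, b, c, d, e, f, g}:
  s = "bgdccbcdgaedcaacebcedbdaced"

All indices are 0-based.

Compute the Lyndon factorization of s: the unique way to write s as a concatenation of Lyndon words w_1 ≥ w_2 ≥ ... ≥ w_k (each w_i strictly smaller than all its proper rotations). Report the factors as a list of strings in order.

["bgdcc", "bcdg", "aedc", "aacebcedbdaced"]

emit factor 1: 'bgdcc' (i=0, period=5)
emit factor 2: 'bcdg' (i=5, period=4)
emit factor 3: 'aedc' (i=9, period=4)
emit factor 4: 'aacebcedbdaced' (i=13, period=14)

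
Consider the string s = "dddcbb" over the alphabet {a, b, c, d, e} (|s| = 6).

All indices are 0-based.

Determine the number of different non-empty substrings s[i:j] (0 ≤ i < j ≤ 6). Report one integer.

17

rank | idx | suffix
   0 |   5 | b
   1 |   4 | bb
   2 |   3 | cbb
   3 |   2 | dcbb
   4 |   1 | ddcbb
   5 |   0 | dddcbb

SA = [5, 4, 3, 2, 1, 0]
i: (SA[i-1],SA[i]) lcp shared
  1: (5,4) 1 'b'
  2: (4,3) 0 ''
  3: (3,2) 0 ''
  4: (2,1) 1 'd'
  5: (1,0) 2 'dd'

n(n+1)/2 = 6·7/2 = 21
Σ LCP = 0 + 1 + 0 + 0 + 1 + 2 = 4
distinct = 21 − 4 = 17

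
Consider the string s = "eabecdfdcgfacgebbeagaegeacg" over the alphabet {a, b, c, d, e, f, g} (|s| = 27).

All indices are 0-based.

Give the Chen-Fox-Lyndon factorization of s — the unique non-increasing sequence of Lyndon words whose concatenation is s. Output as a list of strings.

emit factor 1: 'e' (i=0, period=1)
emit factor 2: 'abecdfdcgfacgebbeagaegeacg' (i=1, period=26)

["e", "abecdfdcgfacgebbeagaegeacg"]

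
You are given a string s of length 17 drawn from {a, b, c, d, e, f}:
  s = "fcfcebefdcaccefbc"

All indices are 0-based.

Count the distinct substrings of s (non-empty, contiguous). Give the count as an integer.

rank→(start, suffix):
  0 → (10, 'accefbc')
  1 → (15, 'bc')
  2 → (5, 'befdcaccefbc')
  3 → (16, 'c')
  4 → (9, 'caccefbc')
  5 → (11, 'ccefbc')
  6 → (3, 'cebefdcaccefbc')
  7 → (12, 'cefbc')
  8 → (1, 'cfcebefdcaccefbc')
  9 → (8, 'dcaccefbc')
  10 → (4, 'ebefdcaccefbc')
  11 → (13, 'efbc')
  12 → (6, 'efdcaccefbc')
  13 → (14, 'fbc')
  14 → (2, 'fcebefdcaccefbc')
  15 → (0, 'fcfcebefdcaccefbc')
  16 → (7, 'fdcaccefbc')

SA = [10, 15, 5, 16, 9, 11, 3, 12, 1, 8, 4, 13, 6, 14, 2, 0, 7]
i: (SA[i-1],SA[i]) lcp shared
  1: (10,15) 0 ''
  2: (15,5) 1 'b'
  3: (5,16) 0 ''
  4: (16,9) 1 'c'
  5: (9,11) 1 'c'
  6: (11,3) 1 'c'
  7: (3,12) 2 'ce'
  8: (12,1) 1 'c'
  9: (1,8) 0 ''
  10: (8,4) 0 ''
  11: (4,13) 1 'e'
  12: (13,6) 2 'ef'
  13: (6,14) 0 ''
  14: (14,2) 1 'f'
  15: (2,0) 2 'fc'
  16: (0,7) 1 'f'

n(n+1)/2 = 17·18/2 = 153
Σ LCP = 0 + 0 + 1 + 0 + 1 + 1 + 1 + 2 + 1 + 0 + 0 + 1 + 2 + 0 + 1 + 2 + 1 = 14
distinct = 153 − 14 = 139

139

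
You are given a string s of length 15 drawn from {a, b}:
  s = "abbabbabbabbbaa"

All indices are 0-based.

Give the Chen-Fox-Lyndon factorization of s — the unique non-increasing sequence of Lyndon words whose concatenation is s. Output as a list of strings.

emit factor 1: 'abbabbabbabbb' (i=0, period=13)
emit factor 2: 'a' (i=13, period=1)
emit factor 3: 'a' (i=14, period=1)

["abbabbabbabbb", "a", "a"]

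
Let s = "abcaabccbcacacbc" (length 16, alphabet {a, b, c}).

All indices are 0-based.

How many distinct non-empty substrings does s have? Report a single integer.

rank | idx | suffix
   0 |   3 | aabccbcacacbc
   1 |   0 | abcaabccbcacacbc
   2 |   4 | abccbcacacbc
   3 |  10 | acacbc
   4 |  12 | acbc
   5 |  14 | bc
   6 |   1 | bcaabccbcacacbc
   7 |   8 | bcacacbc
   8 |   5 | bccbcacacbc
   9 |  15 | c
  10 |   2 | caabccbcacacbc
  11 |   9 | cacacbc
  12 |  11 | cacbc
  13 |  13 | cbc
  14 |   7 | cbcacacbc
  15 |   6 | ccbcacacbc

SA = [3, 0, 4, 10, 12, 14, 1, 8, 5, 15, 2, 9, 11, 13, 7, 6]
i: (SA[i-1],SA[i]) lcp shared
  1: (3,0) 1 'a'
  2: (0,4) 3 'abc'
  3: (4,10) 1 'a'
  4: (10,12) 2 'ac'
  5: (12,14) 0 ''
  6: (14,1) 2 'bc'
  7: (1,8) 3 'bca'
  8: (8,5) 2 'bc'
  9: (5,15) 0 ''
  10: (15,2) 1 'c'
  11: (2,9) 2 'ca'
  12: (9,11) 3 'cac'
  13: (11,13) 1 'c'
  14: (13,7) 3 'cbc'
  15: (7,6) 1 'c'

n(n+1)/2 = 16·17/2 = 136
Σ LCP = 0 + 1 + 3 + 1 + 2 + 0 + 2 + 3 + 2 + 0 + 1 + 2 + 3 + 1 + 3 + 1 = 25
distinct = 136 − 25 = 111

111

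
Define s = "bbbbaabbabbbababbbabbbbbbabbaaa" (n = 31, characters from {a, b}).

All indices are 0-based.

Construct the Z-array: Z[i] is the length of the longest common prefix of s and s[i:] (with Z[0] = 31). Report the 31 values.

Z[0]=31
i=1: fresh scan; Z[1]=3 grow→box=[1,4)
i=2: min(r-i=2, Z[1]=3)=2; Z[2]=2
i=3: min(r-i=1, Z[2]=2)=1; Z[3]=1
i=4: fresh scan; Z[4]=0
i=5: fresh scan; Z[5]=0
i=6: fresh scan; Z[6]=2 grow→box=[6,8)
i=7: min(r-i=1, Z[1]=3)=1; Z[7]=1
i=8: fresh scan; Z[8]=0
i=9: fresh scan; Z[9]=3 grow→box=[9,12)
i=10: min(r-i=2, Z[1]=3)=2; Z[10]=2
i=11: min(r-i=1, Z[2]=2)=1; Z[11]=1
i=12: fresh scan; Z[12]=0
i=13: fresh scan; Z[13]=1 grow→box=[13,14)
i=14: fresh scan; Z[14]=0
i=15: fresh scan; Z[15]=3 grow→box=[15,18)
i=16: min(r-i=2, Z[1]=3)=2; Z[16]=2
i=17: min(r-i=1, Z[2]=2)=1; Z[17]=1
i=18: fresh scan; Z[18]=0
i=19: fresh scan; Z[19]=4 grow→box=[19,23)
i=20: min(r-i=3, Z[1]=3)=3; Z[20]=4 grow→box=[20,24)
i=21: min(r-i=3, Z[1]=3)=3; Z[21]=5 grow→box=[21,26)
i=22: min(r-i=4, Z[1]=3)=3; Z[22]=3
i=23: min(r-i=3, Z[2]=2)=2; Z[23]=2
i=24: min(r-i=2, Z[3]=1)=1; Z[24]=1
i=25: min(r-i=1, Z[4]=0)=0; Z[25]=0
i=26: fresh scan; Z[26]=2 grow→box=[26,28)
i=27: min(r-i=1, Z[1]=3)=1; Z[27]=1
i=28: fresh scan; Z[28]=0
i=29: fresh scan; Z[29]=0
i=30: fresh scan; Z[30]=0

[31, 3, 2, 1, 0, 0, 2, 1, 0, 3, 2, 1, 0, 1, 0, 3, 2, 1, 0, 4, 4, 5, 3, 2, 1, 0, 2, 1, 0, 0, 0]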